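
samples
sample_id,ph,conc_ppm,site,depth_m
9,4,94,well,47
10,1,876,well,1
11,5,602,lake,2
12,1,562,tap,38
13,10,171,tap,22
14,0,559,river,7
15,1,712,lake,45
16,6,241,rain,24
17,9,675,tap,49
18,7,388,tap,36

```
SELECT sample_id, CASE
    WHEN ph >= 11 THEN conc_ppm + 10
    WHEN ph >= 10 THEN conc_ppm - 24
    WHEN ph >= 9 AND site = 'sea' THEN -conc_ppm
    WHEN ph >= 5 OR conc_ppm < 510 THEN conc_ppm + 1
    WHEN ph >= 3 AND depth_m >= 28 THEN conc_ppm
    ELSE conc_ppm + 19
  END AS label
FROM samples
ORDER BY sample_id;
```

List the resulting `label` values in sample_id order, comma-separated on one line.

95, 895, 603, 581, 147, 578, 731, 242, 676, 389

sample_id=9: ph >= 5 OR conc_ppm < 510 → 95
sample_id=10: ELSE → 895
sample_id=11: ph >= 5 OR conc_ppm < 510 → 603
sample_id=12: ELSE → 581
sample_id=13: ph >= 10 → 147
sample_id=14: ELSE → 578
sample_id=15: ELSE → 731
sample_id=16: ph >= 5 OR conc_ppm < 510 → 242
sample_id=17: ph >= 5 OR conc_ppm < 510 → 676
sample_id=18: ph >= 5 OR conc_ppm < 510 → 389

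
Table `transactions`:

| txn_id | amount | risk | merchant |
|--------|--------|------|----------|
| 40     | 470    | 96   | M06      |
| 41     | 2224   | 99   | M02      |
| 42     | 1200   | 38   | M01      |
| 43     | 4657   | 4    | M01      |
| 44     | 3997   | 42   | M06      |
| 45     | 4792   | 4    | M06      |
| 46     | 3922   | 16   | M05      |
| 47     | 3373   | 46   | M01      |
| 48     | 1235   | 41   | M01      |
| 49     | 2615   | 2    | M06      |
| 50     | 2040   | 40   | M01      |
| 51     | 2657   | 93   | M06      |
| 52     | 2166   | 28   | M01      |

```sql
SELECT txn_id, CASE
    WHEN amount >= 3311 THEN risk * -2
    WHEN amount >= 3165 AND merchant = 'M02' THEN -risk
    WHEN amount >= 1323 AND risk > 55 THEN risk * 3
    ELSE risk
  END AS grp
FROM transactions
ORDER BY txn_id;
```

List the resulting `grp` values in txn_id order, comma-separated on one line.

96, 297, 38, -8, -84, -8, -32, -92, 41, 2, 40, 279, 28

txn_id=40: ELSE → 96
txn_id=41: amount >= 1323 AND risk > 55 → 297
txn_id=42: ELSE → 38
txn_id=43: amount >= 3311 → -8
txn_id=44: amount >= 3311 → -84
txn_id=45: amount >= 3311 → -8
txn_id=46: amount >= 3311 → -32
txn_id=47: amount >= 3311 → -92
txn_id=48: ELSE → 41
txn_id=49: ELSE → 2
txn_id=50: ELSE → 40
txn_id=51: amount >= 1323 AND risk > 55 → 279
txn_id=52: ELSE → 28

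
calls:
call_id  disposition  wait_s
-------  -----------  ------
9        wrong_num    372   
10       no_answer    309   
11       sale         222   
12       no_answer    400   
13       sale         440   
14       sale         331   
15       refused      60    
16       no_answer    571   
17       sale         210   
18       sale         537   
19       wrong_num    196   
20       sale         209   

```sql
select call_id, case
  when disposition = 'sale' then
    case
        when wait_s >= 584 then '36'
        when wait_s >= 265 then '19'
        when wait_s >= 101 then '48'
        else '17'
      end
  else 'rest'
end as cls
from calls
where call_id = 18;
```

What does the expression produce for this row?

call_id = 18: disposition=sale, wait_s=537.
disposition='sale' → inner[wait_s >= 265] → 19

19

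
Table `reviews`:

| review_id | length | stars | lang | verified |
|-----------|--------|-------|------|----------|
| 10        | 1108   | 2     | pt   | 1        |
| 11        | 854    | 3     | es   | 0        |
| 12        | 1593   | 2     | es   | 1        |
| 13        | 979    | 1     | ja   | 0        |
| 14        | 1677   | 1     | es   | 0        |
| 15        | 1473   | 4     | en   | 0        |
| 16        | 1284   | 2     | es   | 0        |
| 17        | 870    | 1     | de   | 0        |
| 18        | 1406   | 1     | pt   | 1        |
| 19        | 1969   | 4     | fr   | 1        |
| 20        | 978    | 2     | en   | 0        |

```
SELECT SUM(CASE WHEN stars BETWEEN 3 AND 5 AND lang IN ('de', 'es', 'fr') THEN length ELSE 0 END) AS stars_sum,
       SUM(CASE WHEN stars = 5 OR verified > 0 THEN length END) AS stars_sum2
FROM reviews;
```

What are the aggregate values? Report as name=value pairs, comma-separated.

[stars_sum: stars BETWEEN 3 AND 5 AND lang IN ('de', 'es', 'fr')]
review_id=10: ✗
review_id=11: ✓ → 854
review_id=12: ✗
review_id=13: ✗
review_id=14: ✗
review_id=15: ✗
review_id=16: ✗
review_id=17: ✗
review_id=18: ✗
review_id=19: ✓ → 1969
review_id=20: ✗
stars_sum = 854 + 1969 = 2823
—
[stars_sum2: stars = 5 OR verified > 0]
review_id=10: ✓ → 1108
review_id=11: ✗
review_id=12: ✓ → 1593
review_id=13: ✗
review_id=14: ✗
review_id=15: ✗
review_id=16: ✗
review_id=17: ✗
review_id=18: ✓ → 1406
review_id=19: ✓ → 1969
review_id=20: ✗
stars_sum2 = 1108 + 1593 + 1406 + 1969 = 6076

stars_sum=2823, stars_sum2=6076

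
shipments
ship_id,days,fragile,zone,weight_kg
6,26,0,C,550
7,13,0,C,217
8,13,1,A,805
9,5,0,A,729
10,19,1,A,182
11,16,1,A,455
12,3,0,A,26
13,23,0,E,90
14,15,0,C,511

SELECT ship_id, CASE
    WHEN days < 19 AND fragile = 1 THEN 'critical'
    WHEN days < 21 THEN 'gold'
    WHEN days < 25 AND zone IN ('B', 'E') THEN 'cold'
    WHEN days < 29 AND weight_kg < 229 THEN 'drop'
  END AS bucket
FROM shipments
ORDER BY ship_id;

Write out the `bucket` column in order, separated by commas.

NULL, gold, critical, gold, gold, critical, gold, cold, gold

ship_id=6: (no match → NULL) → NULL
ship_id=7: days < 21 → gold
ship_id=8: days < 19 AND fragile = 1 → critical
ship_id=9: days < 21 → gold
ship_id=10: days < 21 → gold
ship_id=11: days < 19 AND fragile = 1 → critical
ship_id=12: days < 21 → gold
ship_id=13: days < 25 AND zone IN ('B', 'E') → cold
ship_id=14: days < 21 → gold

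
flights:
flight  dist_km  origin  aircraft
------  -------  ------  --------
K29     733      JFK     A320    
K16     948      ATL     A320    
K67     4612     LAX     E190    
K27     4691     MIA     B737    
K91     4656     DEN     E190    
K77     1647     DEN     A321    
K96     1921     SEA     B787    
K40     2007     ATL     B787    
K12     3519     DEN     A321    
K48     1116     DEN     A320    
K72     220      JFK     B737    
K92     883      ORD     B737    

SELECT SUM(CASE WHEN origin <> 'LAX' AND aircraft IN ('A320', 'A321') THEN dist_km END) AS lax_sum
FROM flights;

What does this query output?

7963

flight=K29: ✓ → 733
flight=K16: ✓ → 948
flight=K67: ✗
flight=K27: ✗
flight=K91: ✗
flight=K77: ✓ → 1647
flight=K96: ✗
flight=K40: ✗
flight=K12: ✓ → 3519
flight=K48: ✓ → 1116
flight=K72: ✗
flight=K92: ✗
lax_sum = 733 + 948 + 1647 + 3519 + 1116 = 7963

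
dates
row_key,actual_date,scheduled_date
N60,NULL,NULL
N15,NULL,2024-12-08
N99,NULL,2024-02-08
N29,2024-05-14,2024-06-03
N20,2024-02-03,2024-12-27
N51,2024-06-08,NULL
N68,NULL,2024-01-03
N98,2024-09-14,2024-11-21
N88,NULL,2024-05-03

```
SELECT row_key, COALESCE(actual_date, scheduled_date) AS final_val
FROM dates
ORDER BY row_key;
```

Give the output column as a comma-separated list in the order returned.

2024-12-08, 2024-02-03, 2024-05-14, 2024-06-08, NULL, 2024-01-03, 2024-05-03, 2024-09-14, 2024-02-08

row_key=N15: actual_date=NULL, scheduled_date=2024-12-08 → 2024-12-08
row_key=N20: actual_date=2024-02-03 → 2024-02-03
row_key=N29: actual_date=2024-05-14 → 2024-05-14
row_key=N51: actual_date=2024-06-08 → 2024-06-08
row_key=N60: actual_date=NULL, scheduled_date=NULL (all NULL) → NULL
row_key=N68: actual_date=NULL, scheduled_date=2024-01-03 → 2024-01-03
row_key=N88: actual_date=NULL, scheduled_date=2024-05-03 → 2024-05-03
row_key=N98: actual_date=2024-09-14 → 2024-09-14
row_key=N99: actual_date=NULL, scheduled_date=2024-02-08 → 2024-02-08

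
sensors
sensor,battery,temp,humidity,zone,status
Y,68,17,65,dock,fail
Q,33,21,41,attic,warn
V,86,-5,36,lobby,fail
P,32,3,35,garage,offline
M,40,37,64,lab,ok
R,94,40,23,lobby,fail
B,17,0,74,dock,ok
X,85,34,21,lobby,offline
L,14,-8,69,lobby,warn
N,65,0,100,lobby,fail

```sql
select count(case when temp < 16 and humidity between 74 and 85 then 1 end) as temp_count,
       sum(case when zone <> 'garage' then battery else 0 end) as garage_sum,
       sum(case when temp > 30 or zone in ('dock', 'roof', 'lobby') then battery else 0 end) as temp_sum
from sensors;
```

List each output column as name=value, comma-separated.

temp_count=1, garage_sum=502, temp_sum=469

[temp_count: temp < 16 and humidity between 74 and 85]
sensor=Y: ✗
sensor=Q: ✗
sensor=V: ✗
sensor=P: ✗
sensor=M: ✗
sensor=R: ✗
sensor=B: ✓ → 1
sensor=X: ✗
sensor=L: ✗
sensor=N: ✗
temp_count = COUNT(1) = 1
—
[garage_sum: zone <> 'garage']
sensor=Y: ✓ → 68
sensor=Q: ✓ → 33
sensor=V: ✓ → 86
sensor=P: ✗
sensor=M: ✓ → 40
sensor=R: ✓ → 94
sensor=B: ✓ → 17
sensor=X: ✓ → 85
sensor=L: ✓ → 14
sensor=N: ✓ → 65
garage_sum = 68 + 33 + 86 + 40 + 94 + 17 + 85 + 14 + 65 = 502
—
[temp_sum: temp > 30 or zone in ('dock', 'roof', 'lobby')]
sensor=Y: ✓ → 68
sensor=Q: ✗
sensor=V: ✓ → 86
sensor=P: ✗
sensor=M: ✓ → 40
sensor=R: ✓ → 94
sensor=B: ✓ → 17
sensor=X: ✓ → 85
sensor=L: ✓ → 14
sensor=N: ✓ → 65
temp_sum = 68 + 86 + 40 + 94 + 17 + 85 + 14 + 65 = 469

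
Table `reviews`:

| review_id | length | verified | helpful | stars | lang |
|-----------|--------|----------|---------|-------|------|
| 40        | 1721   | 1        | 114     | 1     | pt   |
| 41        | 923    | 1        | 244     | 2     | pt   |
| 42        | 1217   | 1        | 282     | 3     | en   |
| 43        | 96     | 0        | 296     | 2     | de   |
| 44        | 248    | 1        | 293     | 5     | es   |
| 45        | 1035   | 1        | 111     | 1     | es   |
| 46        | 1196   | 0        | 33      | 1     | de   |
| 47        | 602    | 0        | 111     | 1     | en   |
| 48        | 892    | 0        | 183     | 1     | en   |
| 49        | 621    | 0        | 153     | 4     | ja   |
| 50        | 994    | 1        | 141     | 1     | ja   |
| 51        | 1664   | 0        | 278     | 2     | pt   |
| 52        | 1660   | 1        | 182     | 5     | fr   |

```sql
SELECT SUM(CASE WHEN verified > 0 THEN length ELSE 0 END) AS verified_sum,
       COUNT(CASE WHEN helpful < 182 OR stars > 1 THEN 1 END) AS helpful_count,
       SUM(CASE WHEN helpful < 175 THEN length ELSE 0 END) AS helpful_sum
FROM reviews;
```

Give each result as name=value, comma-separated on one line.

verified_sum=7798, helpful_count=12, helpful_sum=6169

[verified_sum: verified > 0]
review_id=40: ✓ → 1721
review_id=41: ✓ → 923
review_id=42: ✓ → 1217
review_id=43: ✗
review_id=44: ✓ → 248
review_id=45: ✓ → 1035
review_id=46: ✗
review_id=47: ✗
review_id=48: ✗
review_id=49: ✗
review_id=50: ✓ → 994
review_id=51: ✗
review_id=52: ✓ → 1660
verified_sum = 1721 + 923 + 1217 + 248 + 1035 + 994 + 1660 = 7798
—
[helpful_count: helpful < 182 OR stars > 1]
review_id=40: ✓ → 1
review_id=41: ✓ → 1
review_id=42: ✓ → 1
review_id=43: ✓ → 1
review_id=44: ✓ → 1
review_id=45: ✓ → 1
review_id=46: ✓ → 1
review_id=47: ✓ → 1
review_id=48: ✗
review_id=49: ✓ → 1
review_id=50: ✓ → 1
review_id=51: ✓ → 1
review_id=52: ✓ → 1
helpful_count = COUNT(1, 1, 1, 1, 1, 1, 1, 1, 1, 1, 1, 1) = 12
—
[helpful_sum: helpful < 175]
review_id=40: ✓ → 1721
review_id=41: ✗
review_id=42: ✗
review_id=43: ✗
review_id=44: ✗
review_id=45: ✓ → 1035
review_id=46: ✓ → 1196
review_id=47: ✓ → 602
review_id=48: ✗
review_id=49: ✓ → 621
review_id=50: ✓ → 994
review_id=51: ✗
review_id=52: ✗
helpful_sum = 1721 + 1035 + 1196 + 602 + 621 + 994 = 6169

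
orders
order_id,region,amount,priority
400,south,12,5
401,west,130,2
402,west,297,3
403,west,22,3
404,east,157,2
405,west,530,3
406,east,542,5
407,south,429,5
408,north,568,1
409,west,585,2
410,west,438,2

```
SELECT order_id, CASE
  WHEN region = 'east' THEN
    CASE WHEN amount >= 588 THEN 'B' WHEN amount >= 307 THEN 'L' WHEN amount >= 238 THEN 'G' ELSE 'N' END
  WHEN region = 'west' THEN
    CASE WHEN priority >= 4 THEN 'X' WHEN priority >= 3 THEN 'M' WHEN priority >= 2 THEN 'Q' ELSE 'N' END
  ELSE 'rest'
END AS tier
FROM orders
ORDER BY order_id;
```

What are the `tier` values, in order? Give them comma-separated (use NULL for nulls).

order_id=400: region='south' → outer ELSE → rest
order_id=401: region='west' → inner[priority >= 2] → Q
order_id=402: region='west' → inner[priority >= 3] → M
order_id=403: region='west' → inner[priority >= 3] → M
order_id=404: region='east' → inner[ELSE] → N
order_id=405: region='west' → inner[priority >= 3] → M
order_id=406: region='east' → inner[amount >= 307] → L
order_id=407: region='south' → outer ELSE → rest
order_id=408: region='north' → outer ELSE → rest
order_id=409: region='west' → inner[priority >= 2] → Q
order_id=410: region='west' → inner[priority >= 2] → Q

rest, Q, M, M, N, M, L, rest, rest, Q, Q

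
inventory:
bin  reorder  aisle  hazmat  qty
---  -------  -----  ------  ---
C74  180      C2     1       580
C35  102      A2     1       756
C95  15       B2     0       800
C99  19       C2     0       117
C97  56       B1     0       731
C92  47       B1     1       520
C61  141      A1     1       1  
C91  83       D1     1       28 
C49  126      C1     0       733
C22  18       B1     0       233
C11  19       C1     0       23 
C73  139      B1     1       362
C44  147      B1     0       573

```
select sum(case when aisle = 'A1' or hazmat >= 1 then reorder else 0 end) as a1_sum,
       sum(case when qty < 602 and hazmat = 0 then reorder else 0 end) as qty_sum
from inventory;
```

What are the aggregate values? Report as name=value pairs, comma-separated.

a1_sum=692, qty_sum=203

[a1_sum: aisle = 'A1' or hazmat >= 1]
bin=C74: ✓ → 180
bin=C35: ✓ → 102
bin=C95: ✗
bin=C99: ✗
bin=C97: ✗
bin=C92: ✓ → 47
bin=C61: ✓ → 141
bin=C91: ✓ → 83
bin=C49: ✗
bin=C22: ✗
bin=C11: ✗
bin=C73: ✓ → 139
bin=C44: ✗
a1_sum = 180 + 102 + 47 + 141 + 83 + 139 = 692
—
[qty_sum: qty < 602 and hazmat = 0]
bin=C74: ✗
bin=C35: ✗
bin=C95: ✗
bin=C99: ✓ → 19
bin=C97: ✗
bin=C92: ✗
bin=C61: ✗
bin=C91: ✗
bin=C49: ✗
bin=C22: ✓ → 18
bin=C11: ✓ → 19
bin=C73: ✗
bin=C44: ✓ → 147
qty_sum = 19 + 18 + 19 + 147 = 203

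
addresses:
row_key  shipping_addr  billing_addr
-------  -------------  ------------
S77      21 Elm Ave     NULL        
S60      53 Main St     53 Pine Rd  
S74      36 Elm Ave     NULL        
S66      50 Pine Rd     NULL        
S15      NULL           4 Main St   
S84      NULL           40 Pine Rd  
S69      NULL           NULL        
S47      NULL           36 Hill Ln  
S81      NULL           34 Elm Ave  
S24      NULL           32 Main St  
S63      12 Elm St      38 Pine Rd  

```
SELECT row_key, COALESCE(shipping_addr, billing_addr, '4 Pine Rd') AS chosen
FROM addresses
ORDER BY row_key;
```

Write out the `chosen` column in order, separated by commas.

row_key=S15: shipping_addr=NULL, billing_addr=4 Main St → 4 Main St
row_key=S24: shipping_addr=NULL, billing_addr=32 Main St → 32 Main St
row_key=S47: shipping_addr=NULL, billing_addr=36 Hill Ln → 36 Hill Ln
row_key=S60: shipping_addr=53 Main St → 53 Main St
row_key=S63: shipping_addr=12 Elm St → 12 Elm St
row_key=S66: shipping_addr=50 Pine Rd → 50 Pine Rd
row_key=S69: shipping_addr=NULL, billing_addr=NULL, → literal 4 Pine Rd → 4 Pine Rd
row_key=S74: shipping_addr=36 Elm Ave → 36 Elm Ave
row_key=S77: shipping_addr=21 Elm Ave → 21 Elm Ave
row_key=S81: shipping_addr=NULL, billing_addr=34 Elm Ave → 34 Elm Ave
row_key=S84: shipping_addr=NULL, billing_addr=40 Pine Rd → 40 Pine Rd

4 Main St, 32 Main St, 36 Hill Ln, 53 Main St, 12 Elm St, 50 Pine Rd, 4 Pine Rd, 36 Elm Ave, 21 Elm Ave, 34 Elm Ave, 40 Pine Rd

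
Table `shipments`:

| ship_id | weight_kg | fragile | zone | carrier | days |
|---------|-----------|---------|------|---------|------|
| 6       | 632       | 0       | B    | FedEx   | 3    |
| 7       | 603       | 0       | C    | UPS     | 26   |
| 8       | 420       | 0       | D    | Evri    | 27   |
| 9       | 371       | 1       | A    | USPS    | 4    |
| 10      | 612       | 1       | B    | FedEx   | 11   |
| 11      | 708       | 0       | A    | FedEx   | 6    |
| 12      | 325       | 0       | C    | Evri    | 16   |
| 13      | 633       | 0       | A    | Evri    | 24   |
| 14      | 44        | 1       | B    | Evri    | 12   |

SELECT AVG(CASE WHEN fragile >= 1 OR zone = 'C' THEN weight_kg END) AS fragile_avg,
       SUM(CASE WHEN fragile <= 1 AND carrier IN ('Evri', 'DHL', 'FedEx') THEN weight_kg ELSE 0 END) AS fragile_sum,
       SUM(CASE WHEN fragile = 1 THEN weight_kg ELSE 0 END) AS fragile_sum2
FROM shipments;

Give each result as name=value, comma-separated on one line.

[fragile_avg: fragile >= 1 OR zone = 'C']
ship_id=6: ✗
ship_id=7: ✓ → 603
ship_id=8: ✗
ship_id=9: ✓ → 371
ship_id=10: ✓ → 612
ship_id=11: ✗
ship_id=12: ✓ → 325
ship_id=13: ✗
ship_id=14: ✓ → 44
fragile_avg = (603 + 371 + 612 + 325 + 44) / 5 = 391
—
[fragile_sum: fragile <= 1 AND carrier IN ('Evri', 'DHL', 'FedEx')]
ship_id=6: ✓ → 632
ship_id=7: ✗
ship_id=8: ✓ → 420
ship_id=9: ✗
ship_id=10: ✓ → 612
ship_id=11: ✓ → 708
ship_id=12: ✓ → 325
ship_id=13: ✓ → 633
ship_id=14: ✓ → 44
fragile_sum = 632 + 420 + 612 + 708 + 325 + 633 + 44 = 3374
—
[fragile_sum2: fragile = 1]
ship_id=6: ✗
ship_id=7: ✗
ship_id=8: ✗
ship_id=9: ✓ → 371
ship_id=10: ✓ → 612
ship_id=11: ✗
ship_id=12: ✗
ship_id=13: ✗
ship_id=14: ✓ → 44
fragile_sum2 = 371 + 612 + 44 = 1027

fragile_avg=391, fragile_sum=3374, fragile_sum2=1027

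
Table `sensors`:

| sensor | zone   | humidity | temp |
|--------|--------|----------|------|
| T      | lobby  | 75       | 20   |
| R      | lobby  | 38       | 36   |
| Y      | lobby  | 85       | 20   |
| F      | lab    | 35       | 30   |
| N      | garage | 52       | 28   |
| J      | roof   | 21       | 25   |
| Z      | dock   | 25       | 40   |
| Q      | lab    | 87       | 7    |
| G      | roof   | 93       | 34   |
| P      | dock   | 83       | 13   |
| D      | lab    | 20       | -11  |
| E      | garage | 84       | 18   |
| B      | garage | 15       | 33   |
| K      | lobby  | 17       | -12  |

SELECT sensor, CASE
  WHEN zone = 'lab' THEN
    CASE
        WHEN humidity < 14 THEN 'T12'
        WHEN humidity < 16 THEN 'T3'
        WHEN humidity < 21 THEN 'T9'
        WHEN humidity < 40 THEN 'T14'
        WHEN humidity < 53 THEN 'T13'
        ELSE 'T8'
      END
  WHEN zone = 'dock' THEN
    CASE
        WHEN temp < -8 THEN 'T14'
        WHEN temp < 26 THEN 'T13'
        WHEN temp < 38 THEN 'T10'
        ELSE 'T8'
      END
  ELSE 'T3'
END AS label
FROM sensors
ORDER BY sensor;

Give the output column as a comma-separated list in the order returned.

T3, T9, T3, T14, T3, T3, T3, T3, T13, T8, T3, T3, T3, T8

sensor=B: zone='garage' → outer ELSE → T3
sensor=D: zone='lab' → inner[humidity < 21] → T9
sensor=E: zone='garage' → outer ELSE → T3
sensor=F: zone='lab' → inner[humidity < 40] → T14
sensor=G: zone='roof' → outer ELSE → T3
sensor=J: zone='roof' → outer ELSE → T3
sensor=K: zone='lobby' → outer ELSE → T3
sensor=N: zone='garage' → outer ELSE → T3
sensor=P: zone='dock' → inner[temp < 26] → T13
sensor=Q: zone='lab' → inner[ELSE] → T8
sensor=R: zone='lobby' → outer ELSE → T3
sensor=T: zone='lobby' → outer ELSE → T3
sensor=Y: zone='lobby' → outer ELSE → T3
sensor=Z: zone='dock' → inner[ELSE] → T8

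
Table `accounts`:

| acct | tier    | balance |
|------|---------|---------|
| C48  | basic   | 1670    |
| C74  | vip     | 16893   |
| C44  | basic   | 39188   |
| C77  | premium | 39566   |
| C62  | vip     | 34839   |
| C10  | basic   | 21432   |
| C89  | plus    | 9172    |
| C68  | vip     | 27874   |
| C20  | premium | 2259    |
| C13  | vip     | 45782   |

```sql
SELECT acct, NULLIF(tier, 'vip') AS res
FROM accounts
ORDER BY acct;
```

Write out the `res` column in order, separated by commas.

basic, NULL, premium, basic, basic, NULL, NULL, NULL, premium, plus

acct=C10: tier=basic vs vip: differ → basic
acct=C13: tier=vip vs vip: equal → NULL
acct=C20: tier=premium vs vip: differ → premium
acct=C44: tier=basic vs vip: differ → basic
acct=C48: tier=basic vs vip: differ → basic
acct=C62: tier=vip vs vip: equal → NULL
acct=C68: tier=vip vs vip: equal → NULL
acct=C74: tier=vip vs vip: equal → NULL
acct=C77: tier=premium vs vip: differ → premium
acct=C89: tier=plus vs vip: differ → plus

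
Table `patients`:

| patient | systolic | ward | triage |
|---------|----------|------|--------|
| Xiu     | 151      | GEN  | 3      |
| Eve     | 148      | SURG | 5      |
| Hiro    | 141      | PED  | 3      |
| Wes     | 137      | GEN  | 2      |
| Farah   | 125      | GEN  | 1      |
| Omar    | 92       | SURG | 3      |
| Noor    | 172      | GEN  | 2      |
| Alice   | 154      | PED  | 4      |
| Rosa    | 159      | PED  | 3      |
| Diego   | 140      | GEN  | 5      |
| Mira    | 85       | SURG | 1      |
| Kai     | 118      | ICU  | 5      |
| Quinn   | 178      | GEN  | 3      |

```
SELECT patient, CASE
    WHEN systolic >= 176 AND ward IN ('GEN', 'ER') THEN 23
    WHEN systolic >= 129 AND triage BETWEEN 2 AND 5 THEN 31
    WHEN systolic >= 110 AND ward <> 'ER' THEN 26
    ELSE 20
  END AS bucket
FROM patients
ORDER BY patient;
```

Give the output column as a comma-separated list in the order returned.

patient=Alice: systolic >= 129 AND triage BETWEEN 2 AND 5 → 31
patient=Diego: systolic >= 129 AND triage BETWEEN 2 AND 5 → 31
patient=Eve: systolic >= 129 AND triage BETWEEN 2 AND 5 → 31
patient=Farah: systolic >= 110 AND ward <> 'ER' → 26
patient=Hiro: systolic >= 129 AND triage BETWEEN 2 AND 5 → 31
patient=Kai: systolic >= 110 AND ward <> 'ER' → 26
patient=Mira: ELSE → 20
patient=Noor: systolic >= 129 AND triage BETWEEN 2 AND 5 → 31
patient=Omar: ELSE → 20
patient=Quinn: systolic >= 176 AND ward IN ('GEN', 'ER') → 23
patient=Rosa: systolic >= 129 AND triage BETWEEN 2 AND 5 → 31
patient=Wes: systolic >= 129 AND triage BETWEEN 2 AND 5 → 31
patient=Xiu: systolic >= 129 AND triage BETWEEN 2 AND 5 → 31

31, 31, 31, 26, 31, 26, 20, 31, 20, 23, 31, 31, 31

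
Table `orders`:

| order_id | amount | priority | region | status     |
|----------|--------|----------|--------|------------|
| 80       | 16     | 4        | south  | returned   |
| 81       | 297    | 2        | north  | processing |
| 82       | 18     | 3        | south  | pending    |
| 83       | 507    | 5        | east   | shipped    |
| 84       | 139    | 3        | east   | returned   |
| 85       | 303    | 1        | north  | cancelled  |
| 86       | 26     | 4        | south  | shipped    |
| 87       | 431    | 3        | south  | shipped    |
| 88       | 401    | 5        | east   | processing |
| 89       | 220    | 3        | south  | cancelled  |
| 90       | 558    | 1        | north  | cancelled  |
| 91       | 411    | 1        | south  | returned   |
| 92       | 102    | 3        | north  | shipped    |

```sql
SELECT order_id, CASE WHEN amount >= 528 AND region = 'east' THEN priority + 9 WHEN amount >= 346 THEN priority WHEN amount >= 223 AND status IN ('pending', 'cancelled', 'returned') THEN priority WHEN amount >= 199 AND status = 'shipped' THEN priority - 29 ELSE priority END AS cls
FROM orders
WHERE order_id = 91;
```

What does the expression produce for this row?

1

order_id = 91: amount=411, priority=1, region=south, status=returned.
amount >= 528 AND region = 'east' → false
amount >= 346 → true → 1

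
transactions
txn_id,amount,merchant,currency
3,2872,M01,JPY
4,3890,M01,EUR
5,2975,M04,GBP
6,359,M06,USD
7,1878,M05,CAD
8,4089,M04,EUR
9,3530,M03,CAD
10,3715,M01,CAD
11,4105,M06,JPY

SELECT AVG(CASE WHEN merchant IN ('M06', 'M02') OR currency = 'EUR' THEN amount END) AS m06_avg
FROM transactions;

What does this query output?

3110.75

txn_id=3: ✗
txn_id=4: ✓ → 3890
txn_id=5: ✗
txn_id=6: ✓ → 359
txn_id=7: ✗
txn_id=8: ✓ → 4089
txn_id=9: ✗
txn_id=10: ✗
txn_id=11: ✓ → 4105
m06_avg = (3890 + 359 + 4089 + 4105) / 4 = 3110.75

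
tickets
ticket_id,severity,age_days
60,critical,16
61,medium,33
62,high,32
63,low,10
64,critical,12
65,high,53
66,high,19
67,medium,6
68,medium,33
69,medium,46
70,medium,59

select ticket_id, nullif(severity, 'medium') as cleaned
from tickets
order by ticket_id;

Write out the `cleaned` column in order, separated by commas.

ticket_id=60: severity=critical vs medium: differ → critical
ticket_id=61: severity=medium vs medium: equal → NULL
ticket_id=62: severity=high vs medium: differ → high
ticket_id=63: severity=low vs medium: differ → low
ticket_id=64: severity=critical vs medium: differ → critical
ticket_id=65: severity=high vs medium: differ → high
ticket_id=66: severity=high vs medium: differ → high
ticket_id=67: severity=medium vs medium: equal → NULL
ticket_id=68: severity=medium vs medium: equal → NULL
ticket_id=69: severity=medium vs medium: equal → NULL
ticket_id=70: severity=medium vs medium: equal → NULL

critical, NULL, high, low, critical, high, high, NULL, NULL, NULL, NULL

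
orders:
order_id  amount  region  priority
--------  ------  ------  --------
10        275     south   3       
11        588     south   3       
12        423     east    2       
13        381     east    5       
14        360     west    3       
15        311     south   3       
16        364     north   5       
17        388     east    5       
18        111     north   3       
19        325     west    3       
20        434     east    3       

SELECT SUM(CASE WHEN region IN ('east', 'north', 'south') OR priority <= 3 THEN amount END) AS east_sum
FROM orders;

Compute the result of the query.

order_id=10: ✓ → 275
order_id=11: ✓ → 588
order_id=12: ✓ → 423
order_id=13: ✓ → 381
order_id=14: ✓ → 360
order_id=15: ✓ → 311
order_id=16: ✓ → 364
order_id=17: ✓ → 388
order_id=18: ✓ → 111
order_id=19: ✓ → 325
order_id=20: ✓ → 434
east_sum = 275 + 588 + 423 + 381 + 360 + 311 + 364 + 388 + 111 + 325 + 434 = 3960

3960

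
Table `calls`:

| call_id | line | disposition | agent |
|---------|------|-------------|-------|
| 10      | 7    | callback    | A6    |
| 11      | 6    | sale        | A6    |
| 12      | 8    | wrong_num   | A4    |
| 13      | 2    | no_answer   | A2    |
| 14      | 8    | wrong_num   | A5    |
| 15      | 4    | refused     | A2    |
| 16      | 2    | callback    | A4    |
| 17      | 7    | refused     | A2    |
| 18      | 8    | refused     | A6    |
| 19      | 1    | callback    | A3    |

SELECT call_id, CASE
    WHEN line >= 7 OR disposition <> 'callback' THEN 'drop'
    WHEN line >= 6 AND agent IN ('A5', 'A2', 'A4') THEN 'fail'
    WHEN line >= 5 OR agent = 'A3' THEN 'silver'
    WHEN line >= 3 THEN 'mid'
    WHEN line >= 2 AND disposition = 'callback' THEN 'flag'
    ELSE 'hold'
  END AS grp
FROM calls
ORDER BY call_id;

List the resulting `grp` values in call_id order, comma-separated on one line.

drop, drop, drop, drop, drop, drop, flag, drop, drop, silver

call_id=10: line >= 7 OR disposition <> 'callback' → drop
call_id=11: line >= 7 OR disposition <> 'callback' → drop
call_id=12: line >= 7 OR disposition <> 'callback' → drop
call_id=13: line >= 7 OR disposition <> 'callback' → drop
call_id=14: line >= 7 OR disposition <> 'callback' → drop
call_id=15: line >= 7 OR disposition <> 'callback' → drop
call_id=16: line >= 2 AND disposition = 'callback' → flag
call_id=17: line >= 7 OR disposition <> 'callback' → drop
call_id=18: line >= 7 OR disposition <> 'callback' → drop
call_id=19: line >= 5 OR agent = 'A3' → silver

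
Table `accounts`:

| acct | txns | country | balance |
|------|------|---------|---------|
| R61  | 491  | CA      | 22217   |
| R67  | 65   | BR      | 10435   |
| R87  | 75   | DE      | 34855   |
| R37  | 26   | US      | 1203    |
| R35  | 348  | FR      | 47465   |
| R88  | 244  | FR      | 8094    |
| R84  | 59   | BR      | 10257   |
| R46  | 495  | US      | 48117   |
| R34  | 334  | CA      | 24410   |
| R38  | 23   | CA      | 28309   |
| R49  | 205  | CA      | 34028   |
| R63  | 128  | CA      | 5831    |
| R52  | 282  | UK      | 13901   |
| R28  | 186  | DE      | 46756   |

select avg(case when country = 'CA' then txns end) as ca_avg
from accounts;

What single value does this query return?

236.2

acct=R61: ✓ → 491
acct=R67: ✗
acct=R87: ✗
acct=R37: ✗
acct=R35: ✗
acct=R88: ✗
acct=R84: ✗
acct=R46: ✗
acct=R34: ✓ → 334
acct=R38: ✓ → 23
acct=R49: ✓ → 205
acct=R63: ✓ → 128
acct=R52: ✗
acct=R28: ✗
ca_avg = (491 + 334 + 23 + 205 + 128) / 5 = 236.2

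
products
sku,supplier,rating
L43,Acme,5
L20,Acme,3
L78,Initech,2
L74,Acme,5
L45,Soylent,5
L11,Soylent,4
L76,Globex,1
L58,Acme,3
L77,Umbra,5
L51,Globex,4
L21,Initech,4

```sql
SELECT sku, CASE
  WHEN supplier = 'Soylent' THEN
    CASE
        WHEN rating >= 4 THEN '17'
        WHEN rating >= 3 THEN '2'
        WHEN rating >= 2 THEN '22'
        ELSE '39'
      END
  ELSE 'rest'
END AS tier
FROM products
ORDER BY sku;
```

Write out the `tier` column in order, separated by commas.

sku=L11: supplier='Soylent' → inner[rating >= 4] → 17
sku=L20: supplier='Acme' → outer ELSE → rest
sku=L21: supplier='Initech' → outer ELSE → rest
sku=L43: supplier='Acme' → outer ELSE → rest
sku=L45: supplier='Soylent' → inner[rating >= 4] → 17
sku=L51: supplier='Globex' → outer ELSE → rest
sku=L58: supplier='Acme' → outer ELSE → rest
sku=L74: supplier='Acme' → outer ELSE → rest
sku=L76: supplier='Globex' → outer ELSE → rest
sku=L77: supplier='Umbra' → outer ELSE → rest
sku=L78: supplier='Initech' → outer ELSE → rest

17, rest, rest, rest, 17, rest, rest, rest, rest, rest, rest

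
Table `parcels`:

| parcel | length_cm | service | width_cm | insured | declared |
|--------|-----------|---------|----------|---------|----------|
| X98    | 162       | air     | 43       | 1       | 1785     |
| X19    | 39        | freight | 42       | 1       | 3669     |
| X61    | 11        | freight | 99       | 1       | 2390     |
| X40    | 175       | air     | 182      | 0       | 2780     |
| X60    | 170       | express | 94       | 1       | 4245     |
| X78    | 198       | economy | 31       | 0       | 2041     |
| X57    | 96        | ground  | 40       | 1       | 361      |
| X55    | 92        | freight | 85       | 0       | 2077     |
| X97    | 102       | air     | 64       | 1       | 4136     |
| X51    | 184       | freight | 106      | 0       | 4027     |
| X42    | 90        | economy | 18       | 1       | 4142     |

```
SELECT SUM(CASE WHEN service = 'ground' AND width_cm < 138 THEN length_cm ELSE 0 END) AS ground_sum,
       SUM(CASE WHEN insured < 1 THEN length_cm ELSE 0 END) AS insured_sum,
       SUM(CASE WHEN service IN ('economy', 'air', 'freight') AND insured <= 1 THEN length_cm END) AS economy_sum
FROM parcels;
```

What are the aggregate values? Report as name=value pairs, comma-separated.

ground_sum=96, insured_sum=649, economy_sum=1053

[ground_sum: service = 'ground' AND width_cm < 138]
parcel=X98: ✗
parcel=X19: ✗
parcel=X61: ✗
parcel=X40: ✗
parcel=X60: ✗
parcel=X78: ✗
parcel=X57: ✓ → 96
parcel=X55: ✗
parcel=X97: ✗
parcel=X51: ✗
parcel=X42: ✗
ground_sum = 96
—
[insured_sum: insured < 1]
parcel=X98: ✗
parcel=X19: ✗
parcel=X61: ✗
parcel=X40: ✓ → 175
parcel=X60: ✗
parcel=X78: ✓ → 198
parcel=X57: ✗
parcel=X55: ✓ → 92
parcel=X97: ✗
parcel=X51: ✓ → 184
parcel=X42: ✗
insured_sum = 175 + 198 + 92 + 184 = 649
—
[economy_sum: service IN ('economy', 'air', 'freight') AND insured <= 1]
parcel=X98: ✓ → 162
parcel=X19: ✓ → 39
parcel=X61: ✓ → 11
parcel=X40: ✓ → 175
parcel=X60: ✗
parcel=X78: ✓ → 198
parcel=X57: ✗
parcel=X55: ✓ → 92
parcel=X97: ✓ → 102
parcel=X51: ✓ → 184
parcel=X42: ✓ → 90
economy_sum = 162 + 39 + 11 + 175 + 198 + 92 + 102 + 184 + 90 = 1053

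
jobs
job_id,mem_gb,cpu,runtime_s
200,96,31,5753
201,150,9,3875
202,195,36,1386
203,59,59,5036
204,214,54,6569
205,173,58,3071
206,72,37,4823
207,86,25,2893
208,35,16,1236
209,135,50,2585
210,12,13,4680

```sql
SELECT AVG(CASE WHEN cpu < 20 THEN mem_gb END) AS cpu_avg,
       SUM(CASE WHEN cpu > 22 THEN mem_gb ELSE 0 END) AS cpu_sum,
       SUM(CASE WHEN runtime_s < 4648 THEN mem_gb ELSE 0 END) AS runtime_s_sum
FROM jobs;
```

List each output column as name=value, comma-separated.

cpu_avg=65.6666666667, cpu_sum=1030, runtime_s_sum=774

[cpu_avg: cpu < 20]
job_id=200: ✗
job_id=201: ✓ → 150
job_id=202: ✗
job_id=203: ✗
job_id=204: ✗
job_id=205: ✗
job_id=206: ✗
job_id=207: ✗
job_id=208: ✓ → 35
job_id=209: ✗
job_id=210: ✓ → 12
cpu_avg = (150 + 35 + 12) / 3 = 65.6666666667
—
[cpu_sum: cpu > 22]
job_id=200: ✓ → 96
job_id=201: ✗
job_id=202: ✓ → 195
job_id=203: ✓ → 59
job_id=204: ✓ → 214
job_id=205: ✓ → 173
job_id=206: ✓ → 72
job_id=207: ✓ → 86
job_id=208: ✗
job_id=209: ✓ → 135
job_id=210: ✗
cpu_sum = 96 + 195 + 59 + 214 + 173 + 72 + 86 + 135 = 1030
—
[runtime_s_sum: runtime_s < 4648]
job_id=200: ✗
job_id=201: ✓ → 150
job_id=202: ✓ → 195
job_id=203: ✗
job_id=204: ✗
job_id=205: ✓ → 173
job_id=206: ✗
job_id=207: ✓ → 86
job_id=208: ✓ → 35
job_id=209: ✓ → 135
job_id=210: ✗
runtime_s_sum = 150 + 195 + 173 + 86 + 35 + 135 = 774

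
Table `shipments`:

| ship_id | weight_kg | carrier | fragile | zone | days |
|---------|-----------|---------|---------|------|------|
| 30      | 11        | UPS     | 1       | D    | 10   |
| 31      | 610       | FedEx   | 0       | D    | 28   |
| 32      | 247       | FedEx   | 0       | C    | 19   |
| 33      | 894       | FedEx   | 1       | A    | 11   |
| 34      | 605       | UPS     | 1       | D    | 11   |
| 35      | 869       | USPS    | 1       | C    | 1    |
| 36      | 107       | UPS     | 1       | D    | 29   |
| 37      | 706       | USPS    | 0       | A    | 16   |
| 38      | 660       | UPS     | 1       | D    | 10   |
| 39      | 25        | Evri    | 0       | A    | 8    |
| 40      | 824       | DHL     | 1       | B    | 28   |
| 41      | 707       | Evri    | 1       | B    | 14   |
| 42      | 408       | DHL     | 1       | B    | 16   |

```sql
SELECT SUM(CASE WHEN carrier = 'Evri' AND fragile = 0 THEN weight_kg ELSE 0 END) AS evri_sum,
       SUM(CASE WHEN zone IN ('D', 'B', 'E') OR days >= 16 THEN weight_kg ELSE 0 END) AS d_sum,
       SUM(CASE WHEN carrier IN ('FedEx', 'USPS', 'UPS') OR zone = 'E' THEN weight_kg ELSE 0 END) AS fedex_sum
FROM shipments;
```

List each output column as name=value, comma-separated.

[evri_sum: carrier = 'Evri' AND fragile = 0]
ship_id=30: ✗
ship_id=31: ✗
ship_id=32: ✗
ship_id=33: ✗
ship_id=34: ✗
ship_id=35: ✗
ship_id=36: ✗
ship_id=37: ✗
ship_id=38: ✗
ship_id=39: ✓ → 25
ship_id=40: ✗
ship_id=41: ✗
ship_id=42: ✗
evri_sum = 25
—
[d_sum: zone IN ('D', 'B', 'E') OR days >= 16]
ship_id=30: ✓ → 11
ship_id=31: ✓ → 610
ship_id=32: ✓ → 247
ship_id=33: ✗
ship_id=34: ✓ → 605
ship_id=35: ✗
ship_id=36: ✓ → 107
ship_id=37: ✓ → 706
ship_id=38: ✓ → 660
ship_id=39: ✗
ship_id=40: ✓ → 824
ship_id=41: ✓ → 707
ship_id=42: ✓ → 408
d_sum = 11 + 610 + 247 + 605 + 107 + 706 + 660 + 824 + 707 + 408 = 4885
—
[fedex_sum: carrier IN ('FedEx', 'USPS', 'UPS') OR zone = 'E']
ship_id=30: ✓ → 11
ship_id=31: ✓ → 610
ship_id=32: ✓ → 247
ship_id=33: ✓ → 894
ship_id=34: ✓ → 605
ship_id=35: ✓ → 869
ship_id=36: ✓ → 107
ship_id=37: ✓ → 706
ship_id=38: ✓ → 660
ship_id=39: ✗
ship_id=40: ✗
ship_id=41: ✗
ship_id=42: ✗
fedex_sum = 11 + 610 + 247 + 894 + 605 + 869 + 107 + 706 + 660 = 4709

evri_sum=25, d_sum=4885, fedex_sum=4709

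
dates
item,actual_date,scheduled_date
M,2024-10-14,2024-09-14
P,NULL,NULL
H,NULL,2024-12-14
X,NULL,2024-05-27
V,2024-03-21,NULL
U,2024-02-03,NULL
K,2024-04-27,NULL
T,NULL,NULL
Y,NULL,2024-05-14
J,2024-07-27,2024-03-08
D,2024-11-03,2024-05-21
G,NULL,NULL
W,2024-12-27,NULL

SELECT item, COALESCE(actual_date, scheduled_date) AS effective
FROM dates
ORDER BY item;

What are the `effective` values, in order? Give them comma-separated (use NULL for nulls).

item=D: actual_date=2024-11-03 → 2024-11-03
item=G: actual_date=NULL, scheduled_date=NULL (all NULL) → NULL
item=H: actual_date=NULL, scheduled_date=2024-12-14 → 2024-12-14
item=J: actual_date=2024-07-27 → 2024-07-27
item=K: actual_date=2024-04-27 → 2024-04-27
item=M: actual_date=2024-10-14 → 2024-10-14
item=P: actual_date=NULL, scheduled_date=NULL (all NULL) → NULL
item=T: actual_date=NULL, scheduled_date=NULL (all NULL) → NULL
item=U: actual_date=2024-02-03 → 2024-02-03
item=V: actual_date=2024-03-21 → 2024-03-21
item=W: actual_date=2024-12-27 → 2024-12-27
item=X: actual_date=NULL, scheduled_date=2024-05-27 → 2024-05-27
item=Y: actual_date=NULL, scheduled_date=2024-05-14 → 2024-05-14

2024-11-03, NULL, 2024-12-14, 2024-07-27, 2024-04-27, 2024-10-14, NULL, NULL, 2024-02-03, 2024-03-21, 2024-12-27, 2024-05-27, 2024-05-14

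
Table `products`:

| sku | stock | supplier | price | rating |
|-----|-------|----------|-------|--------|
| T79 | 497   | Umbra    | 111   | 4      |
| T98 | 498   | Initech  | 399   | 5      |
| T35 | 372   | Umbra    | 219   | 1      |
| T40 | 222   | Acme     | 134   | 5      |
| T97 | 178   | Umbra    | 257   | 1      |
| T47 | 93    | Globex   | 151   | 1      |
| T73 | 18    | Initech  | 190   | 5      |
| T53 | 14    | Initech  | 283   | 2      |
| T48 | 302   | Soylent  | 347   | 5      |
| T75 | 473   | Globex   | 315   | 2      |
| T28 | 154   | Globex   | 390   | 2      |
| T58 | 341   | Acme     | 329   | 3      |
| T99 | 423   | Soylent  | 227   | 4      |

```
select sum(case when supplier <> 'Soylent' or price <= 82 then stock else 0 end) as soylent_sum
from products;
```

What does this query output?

sku=T79: ✓ → 497
sku=T98: ✓ → 498
sku=T35: ✓ → 372
sku=T40: ✓ → 222
sku=T97: ✓ → 178
sku=T47: ✓ → 93
sku=T73: ✓ → 18
sku=T53: ✓ → 14
sku=T48: ✗
sku=T75: ✓ → 473
sku=T28: ✓ → 154
sku=T58: ✓ → 341
sku=T99: ✗
soylent_sum = 497 + 498 + 372 + 222 + 178 + 93 + 18 + 14 + 473 + 154 + 341 = 2860

2860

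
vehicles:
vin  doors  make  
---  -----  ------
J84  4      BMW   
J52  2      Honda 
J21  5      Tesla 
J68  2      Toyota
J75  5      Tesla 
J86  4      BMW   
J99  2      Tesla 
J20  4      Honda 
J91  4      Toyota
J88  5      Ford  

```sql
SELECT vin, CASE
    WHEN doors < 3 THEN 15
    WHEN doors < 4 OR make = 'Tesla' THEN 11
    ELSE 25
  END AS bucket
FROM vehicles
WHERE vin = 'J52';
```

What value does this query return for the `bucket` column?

15

vin = J52: doors=2, make=Honda.
doors < 3 → true → 15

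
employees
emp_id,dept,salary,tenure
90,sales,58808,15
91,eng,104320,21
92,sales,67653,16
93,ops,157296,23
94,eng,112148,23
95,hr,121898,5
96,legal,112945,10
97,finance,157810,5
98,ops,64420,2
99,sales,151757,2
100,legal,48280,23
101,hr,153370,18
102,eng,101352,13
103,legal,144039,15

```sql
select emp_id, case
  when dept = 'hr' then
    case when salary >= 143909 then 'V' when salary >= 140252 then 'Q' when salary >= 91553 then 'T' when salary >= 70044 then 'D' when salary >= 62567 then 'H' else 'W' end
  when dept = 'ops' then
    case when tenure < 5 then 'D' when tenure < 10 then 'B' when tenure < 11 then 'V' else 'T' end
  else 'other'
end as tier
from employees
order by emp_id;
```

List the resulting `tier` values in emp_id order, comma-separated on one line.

emp_id=90: dept='sales' → outer ELSE → other
emp_id=91: dept='eng' → outer ELSE → other
emp_id=92: dept='sales' → outer ELSE → other
emp_id=93: dept='ops' → inner[ELSE] → T
emp_id=94: dept='eng' → outer ELSE → other
emp_id=95: dept='hr' → inner[salary >= 91553] → T
emp_id=96: dept='legal' → outer ELSE → other
emp_id=97: dept='finance' → outer ELSE → other
emp_id=98: dept='ops' → inner[tenure < 5] → D
emp_id=99: dept='sales' → outer ELSE → other
emp_id=100: dept='legal' → outer ELSE → other
emp_id=101: dept='hr' → inner[salary >= 143909] → V
emp_id=102: dept='eng' → outer ELSE → other
emp_id=103: dept='legal' → outer ELSE → other

other, other, other, T, other, T, other, other, D, other, other, V, other, other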